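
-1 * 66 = -66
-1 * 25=-25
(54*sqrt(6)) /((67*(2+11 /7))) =378*sqrt(6) /1675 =0.55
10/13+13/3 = 199/39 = 5.10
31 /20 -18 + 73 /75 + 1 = -14.48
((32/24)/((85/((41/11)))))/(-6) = -82/8415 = -0.01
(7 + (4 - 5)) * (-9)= -54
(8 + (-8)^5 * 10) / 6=-54612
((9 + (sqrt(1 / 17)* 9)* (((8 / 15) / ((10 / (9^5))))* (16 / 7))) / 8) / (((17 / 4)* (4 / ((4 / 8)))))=9 / 272 + 708588* sqrt(17) / 50575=57.80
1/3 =0.33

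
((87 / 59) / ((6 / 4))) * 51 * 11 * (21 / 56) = 48807 / 236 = 206.81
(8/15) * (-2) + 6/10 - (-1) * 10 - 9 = 8/15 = 0.53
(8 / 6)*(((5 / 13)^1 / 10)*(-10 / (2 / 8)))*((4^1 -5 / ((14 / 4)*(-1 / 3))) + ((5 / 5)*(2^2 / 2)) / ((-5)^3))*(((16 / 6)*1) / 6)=-17152 / 2275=-7.54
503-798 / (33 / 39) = -4841 / 11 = -440.09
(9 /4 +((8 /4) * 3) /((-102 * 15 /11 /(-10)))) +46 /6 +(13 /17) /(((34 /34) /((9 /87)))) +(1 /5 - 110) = -99.37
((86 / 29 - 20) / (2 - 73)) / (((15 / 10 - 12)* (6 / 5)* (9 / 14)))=-0.03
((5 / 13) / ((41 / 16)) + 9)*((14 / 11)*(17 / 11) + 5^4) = 369983851 / 64493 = 5736.81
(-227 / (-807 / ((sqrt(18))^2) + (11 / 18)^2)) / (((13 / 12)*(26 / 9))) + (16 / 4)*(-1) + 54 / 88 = -187982257 / 107115580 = -1.75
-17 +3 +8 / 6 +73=181 / 3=60.33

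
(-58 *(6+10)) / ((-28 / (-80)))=-18560 / 7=-2651.43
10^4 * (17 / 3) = 170000 / 3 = 56666.67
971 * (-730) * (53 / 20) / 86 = -3756799 / 172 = -21841.85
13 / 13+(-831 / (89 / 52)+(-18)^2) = -14287 / 89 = -160.53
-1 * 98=-98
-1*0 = 0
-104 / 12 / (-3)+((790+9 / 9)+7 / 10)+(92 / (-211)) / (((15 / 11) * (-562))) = 4240080319 / 5336190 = 794.59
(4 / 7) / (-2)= -2 / 7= -0.29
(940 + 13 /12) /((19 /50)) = 282325 /114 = 2476.54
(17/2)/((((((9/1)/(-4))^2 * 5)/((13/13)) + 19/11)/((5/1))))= 7480/4759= 1.57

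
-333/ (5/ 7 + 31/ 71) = -165501/ 572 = -289.34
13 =13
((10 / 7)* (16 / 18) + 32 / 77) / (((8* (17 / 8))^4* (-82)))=-584 / 2373082173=-0.00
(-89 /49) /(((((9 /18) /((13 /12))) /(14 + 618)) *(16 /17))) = -1553851 /588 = -2642.60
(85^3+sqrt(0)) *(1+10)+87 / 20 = 135107587 / 20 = 6755379.35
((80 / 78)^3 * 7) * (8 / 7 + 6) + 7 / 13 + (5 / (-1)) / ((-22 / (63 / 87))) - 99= -1678499825 / 37845522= -44.35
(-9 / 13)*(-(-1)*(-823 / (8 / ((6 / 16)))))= 22221 / 832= 26.71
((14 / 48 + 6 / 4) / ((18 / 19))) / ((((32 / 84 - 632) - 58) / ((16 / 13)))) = -5719 / 1694394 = -0.00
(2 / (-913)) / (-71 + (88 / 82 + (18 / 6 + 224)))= -41 / 2939860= -0.00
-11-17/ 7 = -94/ 7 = -13.43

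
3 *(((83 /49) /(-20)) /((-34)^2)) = -249 /1132880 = -0.00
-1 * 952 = -952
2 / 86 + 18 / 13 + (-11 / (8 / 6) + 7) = 353 / 2236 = 0.16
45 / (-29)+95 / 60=0.03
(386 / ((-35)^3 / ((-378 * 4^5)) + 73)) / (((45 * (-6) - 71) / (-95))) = 2027704320 / 1378571953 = 1.47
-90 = -90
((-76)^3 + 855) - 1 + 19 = -438103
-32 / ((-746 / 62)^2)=-30752 / 139129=-0.22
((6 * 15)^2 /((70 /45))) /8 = 18225 /28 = 650.89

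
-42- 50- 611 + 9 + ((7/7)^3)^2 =-693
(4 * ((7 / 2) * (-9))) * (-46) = 5796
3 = 3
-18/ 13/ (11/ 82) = -1476/ 143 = -10.32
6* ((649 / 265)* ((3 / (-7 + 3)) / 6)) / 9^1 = -649 / 3180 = -0.20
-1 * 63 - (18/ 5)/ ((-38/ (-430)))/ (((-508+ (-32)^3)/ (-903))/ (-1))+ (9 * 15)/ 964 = -3136527405/ 50790268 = -61.75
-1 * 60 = -60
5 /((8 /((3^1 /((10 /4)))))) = 3 /4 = 0.75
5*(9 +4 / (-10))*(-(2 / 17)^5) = -0.00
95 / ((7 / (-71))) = -6745 / 7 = -963.57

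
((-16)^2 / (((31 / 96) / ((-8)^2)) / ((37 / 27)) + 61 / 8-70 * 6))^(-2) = 976428067126801 / 376307854606336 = 2.59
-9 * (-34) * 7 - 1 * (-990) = 3132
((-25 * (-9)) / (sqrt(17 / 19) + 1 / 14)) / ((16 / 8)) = -29925 / 3313 + 22050 * sqrt(323) / 3313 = 110.58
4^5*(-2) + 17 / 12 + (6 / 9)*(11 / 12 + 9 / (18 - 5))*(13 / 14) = -2045.59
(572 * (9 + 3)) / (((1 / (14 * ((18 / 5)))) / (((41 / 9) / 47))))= 7879872 / 235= 33531.37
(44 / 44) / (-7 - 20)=-1 / 27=-0.04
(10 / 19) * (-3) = -30 / 19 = -1.58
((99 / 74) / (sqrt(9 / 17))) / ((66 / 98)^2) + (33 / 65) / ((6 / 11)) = 121 / 130 + 2401 * sqrt(17) / 2442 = 4.98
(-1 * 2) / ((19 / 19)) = -2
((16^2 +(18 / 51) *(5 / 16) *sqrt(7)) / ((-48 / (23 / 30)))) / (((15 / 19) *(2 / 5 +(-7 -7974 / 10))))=0.01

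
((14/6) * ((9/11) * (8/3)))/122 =28/671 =0.04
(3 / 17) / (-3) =-1 / 17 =-0.06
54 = 54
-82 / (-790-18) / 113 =0.00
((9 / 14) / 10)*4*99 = 891 / 35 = 25.46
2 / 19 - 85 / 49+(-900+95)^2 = 648023.37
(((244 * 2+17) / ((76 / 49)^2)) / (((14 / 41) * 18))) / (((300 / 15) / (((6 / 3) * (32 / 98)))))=28987 / 25992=1.12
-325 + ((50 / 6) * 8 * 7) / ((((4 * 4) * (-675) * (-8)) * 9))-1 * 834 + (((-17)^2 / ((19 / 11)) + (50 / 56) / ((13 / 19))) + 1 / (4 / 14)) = -19902437309 / 20167056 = -986.88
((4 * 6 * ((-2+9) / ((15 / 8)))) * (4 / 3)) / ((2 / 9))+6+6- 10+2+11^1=2763 / 5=552.60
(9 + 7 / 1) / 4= 4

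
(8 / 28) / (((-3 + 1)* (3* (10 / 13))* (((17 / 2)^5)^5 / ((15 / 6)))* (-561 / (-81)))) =-981467136 / 7553751282764058714031897118293613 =-0.00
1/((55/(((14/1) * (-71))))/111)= -2006.07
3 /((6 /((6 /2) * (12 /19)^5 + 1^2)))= 3222595 /4952198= 0.65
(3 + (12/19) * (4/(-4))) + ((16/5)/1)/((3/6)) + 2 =1023/95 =10.77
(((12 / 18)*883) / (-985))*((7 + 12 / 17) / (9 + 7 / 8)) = -1850768 / 3968565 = -0.47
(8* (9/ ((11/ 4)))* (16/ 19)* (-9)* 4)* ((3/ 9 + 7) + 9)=-2709504/ 209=-12964.13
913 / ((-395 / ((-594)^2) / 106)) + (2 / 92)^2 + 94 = -72254470687853 / 835820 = -86447405.77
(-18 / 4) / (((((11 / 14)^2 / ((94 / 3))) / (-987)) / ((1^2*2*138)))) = 7528378032 / 121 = 62218000.26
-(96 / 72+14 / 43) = -214 / 129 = -1.66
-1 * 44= -44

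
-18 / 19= -0.95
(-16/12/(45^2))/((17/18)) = -8/11475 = -0.00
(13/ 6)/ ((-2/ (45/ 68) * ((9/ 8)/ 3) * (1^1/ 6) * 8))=-1.43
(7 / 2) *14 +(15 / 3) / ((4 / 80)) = 149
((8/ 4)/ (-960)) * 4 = -1/ 120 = -0.01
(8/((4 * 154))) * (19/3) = 19/231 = 0.08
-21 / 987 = -1 / 47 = -0.02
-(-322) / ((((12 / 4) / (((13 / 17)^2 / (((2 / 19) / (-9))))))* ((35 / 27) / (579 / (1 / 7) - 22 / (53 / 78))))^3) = -3915717572996088715117578037046481 / 88041457070318500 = -44475837898373427.73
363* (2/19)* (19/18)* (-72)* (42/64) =-7623/4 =-1905.75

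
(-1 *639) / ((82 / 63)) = -40257 / 82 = -490.94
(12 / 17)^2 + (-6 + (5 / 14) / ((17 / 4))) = -10960 / 2023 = -5.42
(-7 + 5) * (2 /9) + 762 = 6854 /9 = 761.56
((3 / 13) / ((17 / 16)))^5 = 254803968 / 527182965101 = 0.00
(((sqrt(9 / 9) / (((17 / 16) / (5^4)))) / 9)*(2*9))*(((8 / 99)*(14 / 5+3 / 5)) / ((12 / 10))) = 80000 / 297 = 269.36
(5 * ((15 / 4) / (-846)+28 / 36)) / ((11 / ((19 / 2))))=248615 / 74448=3.34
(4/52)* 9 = 9/13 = 0.69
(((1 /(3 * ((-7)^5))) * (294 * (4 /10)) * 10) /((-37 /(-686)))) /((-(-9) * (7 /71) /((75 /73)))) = -0.50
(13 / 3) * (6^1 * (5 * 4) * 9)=4680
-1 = -1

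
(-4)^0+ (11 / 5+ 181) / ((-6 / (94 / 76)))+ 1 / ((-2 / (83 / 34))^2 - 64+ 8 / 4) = -36.78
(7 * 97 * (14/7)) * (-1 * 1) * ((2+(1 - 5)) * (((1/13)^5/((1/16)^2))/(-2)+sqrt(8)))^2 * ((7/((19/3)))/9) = -13978483658505408/2619311345131+19468288 * sqrt(2)/21163701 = -5335.40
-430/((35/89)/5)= -38270/7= -5467.14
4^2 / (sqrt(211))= 16 *sqrt(211) / 211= 1.10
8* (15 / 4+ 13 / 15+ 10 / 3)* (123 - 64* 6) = -82998 / 5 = -16599.60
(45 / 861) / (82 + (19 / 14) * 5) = 30 / 50963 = 0.00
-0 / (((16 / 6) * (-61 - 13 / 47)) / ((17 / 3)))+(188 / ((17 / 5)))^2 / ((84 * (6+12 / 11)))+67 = 17073247 / 236691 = 72.13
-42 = -42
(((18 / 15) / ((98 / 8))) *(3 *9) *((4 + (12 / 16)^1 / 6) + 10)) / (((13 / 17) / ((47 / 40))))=7313247 / 127400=57.40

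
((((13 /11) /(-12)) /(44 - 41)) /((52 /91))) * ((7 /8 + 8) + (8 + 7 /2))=-14833 /12672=-1.17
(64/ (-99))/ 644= -16/ 15939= -0.00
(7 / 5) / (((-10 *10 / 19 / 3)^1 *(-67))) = 399 / 33500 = 0.01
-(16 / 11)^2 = -256 / 121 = -2.12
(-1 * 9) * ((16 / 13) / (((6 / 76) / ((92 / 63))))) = -55936 / 273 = -204.89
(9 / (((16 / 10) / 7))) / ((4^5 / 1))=315 / 8192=0.04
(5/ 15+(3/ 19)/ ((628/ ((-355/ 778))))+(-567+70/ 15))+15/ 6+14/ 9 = -46615076149/ 83547864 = -557.94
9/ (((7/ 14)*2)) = 9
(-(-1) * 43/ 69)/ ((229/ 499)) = 21457/ 15801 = 1.36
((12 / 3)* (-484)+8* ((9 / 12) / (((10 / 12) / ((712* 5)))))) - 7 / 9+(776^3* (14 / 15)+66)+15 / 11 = 215899084592 / 495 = 436159766.85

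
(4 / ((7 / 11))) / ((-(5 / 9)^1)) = -396 / 35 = -11.31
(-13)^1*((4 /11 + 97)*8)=-111384 /11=-10125.82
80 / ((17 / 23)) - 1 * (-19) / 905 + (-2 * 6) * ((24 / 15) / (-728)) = 151599517 / 1400035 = 108.28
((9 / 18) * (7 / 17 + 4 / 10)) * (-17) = -69 / 10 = -6.90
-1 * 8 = -8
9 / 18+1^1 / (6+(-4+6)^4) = 0.55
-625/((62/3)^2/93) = -16875/124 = -136.09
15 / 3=5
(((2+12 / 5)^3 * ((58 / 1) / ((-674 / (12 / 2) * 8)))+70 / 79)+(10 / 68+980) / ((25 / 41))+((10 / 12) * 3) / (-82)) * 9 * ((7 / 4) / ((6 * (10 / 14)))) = 2186030252506989 / 371124620000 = 5890.29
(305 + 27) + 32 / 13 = 4348 / 13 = 334.46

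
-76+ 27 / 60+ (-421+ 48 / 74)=-366967 / 740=-495.90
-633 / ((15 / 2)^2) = -844 / 75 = -11.25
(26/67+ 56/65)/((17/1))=5442/74035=0.07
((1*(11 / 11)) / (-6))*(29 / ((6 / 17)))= -493 / 36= -13.69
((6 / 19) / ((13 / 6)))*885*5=159300 / 247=644.94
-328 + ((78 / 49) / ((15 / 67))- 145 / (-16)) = -1222363 / 3920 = -311.83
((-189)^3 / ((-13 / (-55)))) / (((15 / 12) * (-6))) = 49509306 / 13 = 3808408.15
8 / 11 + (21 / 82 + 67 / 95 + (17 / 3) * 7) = 41.36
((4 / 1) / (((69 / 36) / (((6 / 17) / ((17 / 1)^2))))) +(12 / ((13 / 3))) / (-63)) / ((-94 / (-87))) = -18521778 / 483296723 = -0.04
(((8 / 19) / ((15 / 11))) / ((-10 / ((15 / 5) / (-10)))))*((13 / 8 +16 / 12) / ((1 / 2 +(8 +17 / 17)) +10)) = 781 / 555750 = 0.00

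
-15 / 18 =-0.83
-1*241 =-241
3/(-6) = -1/2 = -0.50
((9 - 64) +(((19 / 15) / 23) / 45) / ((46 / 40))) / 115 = -3927749 / 8212725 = -0.48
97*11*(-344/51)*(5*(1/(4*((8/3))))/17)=-229405/1156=-198.45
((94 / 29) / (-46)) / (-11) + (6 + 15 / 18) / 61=318019 / 2685342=0.12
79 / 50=1.58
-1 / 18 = -0.06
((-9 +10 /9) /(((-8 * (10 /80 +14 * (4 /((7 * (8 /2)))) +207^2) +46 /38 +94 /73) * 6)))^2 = 9697719529 /659232397724028762384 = 0.00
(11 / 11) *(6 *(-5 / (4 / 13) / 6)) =-65 / 4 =-16.25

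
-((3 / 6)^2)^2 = -1 / 16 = -0.06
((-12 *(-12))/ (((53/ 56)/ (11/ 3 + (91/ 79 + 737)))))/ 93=157526656/ 129797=1213.64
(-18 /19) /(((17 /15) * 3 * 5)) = -0.06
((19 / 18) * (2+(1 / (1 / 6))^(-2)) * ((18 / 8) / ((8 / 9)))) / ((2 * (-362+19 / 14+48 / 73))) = -708757 / 94183680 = -0.01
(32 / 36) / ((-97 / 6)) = -16 / 291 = -0.05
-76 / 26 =-38 / 13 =-2.92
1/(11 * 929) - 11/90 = -112319/919710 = -0.12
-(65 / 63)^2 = -4225 / 3969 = -1.06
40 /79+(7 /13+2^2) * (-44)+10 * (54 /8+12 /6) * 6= 325.81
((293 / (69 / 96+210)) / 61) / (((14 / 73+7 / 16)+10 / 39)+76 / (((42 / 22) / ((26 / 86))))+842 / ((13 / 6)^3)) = 7241974544896 / 30405238432126261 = 0.00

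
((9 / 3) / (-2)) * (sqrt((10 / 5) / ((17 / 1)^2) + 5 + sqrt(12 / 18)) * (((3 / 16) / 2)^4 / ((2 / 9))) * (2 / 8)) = -729 * sqrt(867 * sqrt(6) + 13023) / 285212672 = -0.00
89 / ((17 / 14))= 1246 / 17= 73.29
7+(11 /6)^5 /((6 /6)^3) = 215483 /7776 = 27.71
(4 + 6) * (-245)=-2450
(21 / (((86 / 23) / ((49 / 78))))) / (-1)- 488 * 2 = -2190225 / 2236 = -979.53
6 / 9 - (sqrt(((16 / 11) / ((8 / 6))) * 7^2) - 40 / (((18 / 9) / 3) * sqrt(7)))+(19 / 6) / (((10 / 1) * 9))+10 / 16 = -14 * sqrt(33) / 11+1433 / 1080+60 * sqrt(7) / 7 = 16.69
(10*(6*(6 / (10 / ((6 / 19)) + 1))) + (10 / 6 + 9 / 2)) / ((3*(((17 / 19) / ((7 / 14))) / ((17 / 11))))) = 96007 / 19404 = 4.95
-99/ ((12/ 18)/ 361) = -107217/ 2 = -53608.50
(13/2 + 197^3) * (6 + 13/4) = 565758083/8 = 70719760.38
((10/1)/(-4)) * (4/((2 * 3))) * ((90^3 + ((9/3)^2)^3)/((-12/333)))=134999865/4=33749966.25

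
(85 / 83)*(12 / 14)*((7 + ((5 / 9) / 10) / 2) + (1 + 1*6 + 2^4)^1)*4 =183770 / 1743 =105.43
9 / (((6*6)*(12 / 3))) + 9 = 145 / 16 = 9.06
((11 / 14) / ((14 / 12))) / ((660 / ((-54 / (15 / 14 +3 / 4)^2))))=-24 / 1445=-0.02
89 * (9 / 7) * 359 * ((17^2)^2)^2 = 2005941833976519 / 7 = 286563119139502.71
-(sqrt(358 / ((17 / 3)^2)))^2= -3222 / 289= -11.15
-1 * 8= -8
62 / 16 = 31 / 8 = 3.88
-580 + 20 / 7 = -577.14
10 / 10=1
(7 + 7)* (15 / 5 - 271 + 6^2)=-3248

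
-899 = -899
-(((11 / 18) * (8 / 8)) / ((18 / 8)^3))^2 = -123904 / 43046721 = -0.00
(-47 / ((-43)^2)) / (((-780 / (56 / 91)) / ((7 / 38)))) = 329 / 89057085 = 0.00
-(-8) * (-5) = -40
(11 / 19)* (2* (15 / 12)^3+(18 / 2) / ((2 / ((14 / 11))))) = 3391 / 608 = 5.58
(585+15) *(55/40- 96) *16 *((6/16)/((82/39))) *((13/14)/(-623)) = 241.48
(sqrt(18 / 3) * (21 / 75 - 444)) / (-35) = 11093 * sqrt(6) / 875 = 31.05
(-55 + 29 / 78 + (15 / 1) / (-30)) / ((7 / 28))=-8600 / 39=-220.51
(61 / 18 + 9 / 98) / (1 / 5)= 7675 / 441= 17.40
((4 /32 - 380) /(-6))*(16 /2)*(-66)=-33429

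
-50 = -50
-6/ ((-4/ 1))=3/ 2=1.50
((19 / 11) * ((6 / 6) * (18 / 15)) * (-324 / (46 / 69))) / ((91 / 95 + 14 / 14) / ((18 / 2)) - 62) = 789507 / 48422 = 16.30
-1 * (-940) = 940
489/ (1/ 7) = 3423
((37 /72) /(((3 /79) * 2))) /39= 2923 /16848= 0.17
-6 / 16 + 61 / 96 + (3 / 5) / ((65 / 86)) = 32893 / 31200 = 1.05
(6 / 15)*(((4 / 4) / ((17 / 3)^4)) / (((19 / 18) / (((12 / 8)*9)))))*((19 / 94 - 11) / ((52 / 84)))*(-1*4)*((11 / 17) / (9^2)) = 45579996 / 16483119913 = 0.00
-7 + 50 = 43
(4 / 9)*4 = 1.78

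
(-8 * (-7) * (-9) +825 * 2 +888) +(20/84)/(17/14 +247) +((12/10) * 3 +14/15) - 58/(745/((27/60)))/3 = 6332976281/3106650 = 2038.52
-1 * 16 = -16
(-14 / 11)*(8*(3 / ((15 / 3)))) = -336 / 55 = -6.11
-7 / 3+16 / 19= -85 / 57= -1.49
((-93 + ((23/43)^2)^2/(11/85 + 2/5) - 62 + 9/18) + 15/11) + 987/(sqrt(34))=-103556804587/676922598 + 987 * sqrt(34)/34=16.29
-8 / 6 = -4 / 3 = -1.33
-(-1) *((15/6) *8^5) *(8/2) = 327680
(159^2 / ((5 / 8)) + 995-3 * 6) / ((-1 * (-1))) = 207133 / 5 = 41426.60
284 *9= 2556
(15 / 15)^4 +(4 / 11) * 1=15 / 11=1.36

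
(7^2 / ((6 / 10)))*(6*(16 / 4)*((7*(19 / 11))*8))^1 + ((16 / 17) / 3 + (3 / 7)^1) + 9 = 189595.20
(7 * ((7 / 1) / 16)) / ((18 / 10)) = 245 / 144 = 1.70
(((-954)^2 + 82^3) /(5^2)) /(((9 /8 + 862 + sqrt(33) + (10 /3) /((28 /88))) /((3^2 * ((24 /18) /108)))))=2402340631712 /323085507495- 4583213824 * sqrt(33) /538475845825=7.39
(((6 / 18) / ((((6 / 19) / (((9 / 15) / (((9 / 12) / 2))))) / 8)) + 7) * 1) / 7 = 923 / 315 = 2.93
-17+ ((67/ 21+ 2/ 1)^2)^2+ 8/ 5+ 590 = 1264534718/ 972405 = 1300.42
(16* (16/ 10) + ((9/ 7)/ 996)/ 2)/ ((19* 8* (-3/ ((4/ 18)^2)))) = -594959/ 214598160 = -0.00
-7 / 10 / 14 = -1 / 20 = -0.05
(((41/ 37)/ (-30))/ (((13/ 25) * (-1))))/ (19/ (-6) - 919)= -205/ 2661373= -0.00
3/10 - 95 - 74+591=4223/10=422.30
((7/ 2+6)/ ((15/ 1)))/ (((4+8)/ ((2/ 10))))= 19/ 1800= 0.01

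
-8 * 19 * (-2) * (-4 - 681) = -208240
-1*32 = -32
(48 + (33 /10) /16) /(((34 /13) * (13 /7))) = 53991 /5440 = 9.92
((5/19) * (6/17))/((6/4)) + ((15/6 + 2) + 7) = 7469/646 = 11.56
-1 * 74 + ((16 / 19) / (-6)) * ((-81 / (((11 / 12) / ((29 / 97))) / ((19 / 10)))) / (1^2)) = -357206 / 5335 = -66.96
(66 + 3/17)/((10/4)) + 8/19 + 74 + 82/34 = 33367/323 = 103.30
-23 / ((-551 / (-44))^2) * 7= -1.03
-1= -1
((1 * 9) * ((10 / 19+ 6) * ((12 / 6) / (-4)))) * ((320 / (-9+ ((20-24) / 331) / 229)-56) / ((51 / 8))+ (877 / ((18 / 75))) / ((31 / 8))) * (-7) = 8413396258680 / 44069797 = 190910.71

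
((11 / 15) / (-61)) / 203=-11 / 185745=-0.00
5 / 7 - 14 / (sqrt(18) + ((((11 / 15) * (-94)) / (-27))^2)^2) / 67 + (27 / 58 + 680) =2171508033810751171875 * sqrt(2) / 6190972799591726736694163 + 1712156760339949581296998565117 / 2513534956634241055097830178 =681.18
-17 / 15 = -1.13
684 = 684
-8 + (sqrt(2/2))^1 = -7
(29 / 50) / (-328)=-29 / 16400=-0.00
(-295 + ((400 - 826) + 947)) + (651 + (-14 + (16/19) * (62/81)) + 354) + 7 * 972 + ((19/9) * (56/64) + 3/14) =691515085/86184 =8023.71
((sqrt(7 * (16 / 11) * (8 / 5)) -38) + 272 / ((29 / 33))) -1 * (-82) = 8 * sqrt(770) / 55 + 10252 / 29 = 357.55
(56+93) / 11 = 149 / 11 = 13.55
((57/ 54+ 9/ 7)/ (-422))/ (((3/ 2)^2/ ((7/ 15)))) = -59/ 51273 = -0.00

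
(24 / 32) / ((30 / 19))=19 / 40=0.48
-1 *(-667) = 667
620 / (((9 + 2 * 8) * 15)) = 124 / 75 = 1.65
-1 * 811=-811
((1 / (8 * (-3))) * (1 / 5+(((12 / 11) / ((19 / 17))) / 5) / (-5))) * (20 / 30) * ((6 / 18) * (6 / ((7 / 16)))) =-6728 / 329175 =-0.02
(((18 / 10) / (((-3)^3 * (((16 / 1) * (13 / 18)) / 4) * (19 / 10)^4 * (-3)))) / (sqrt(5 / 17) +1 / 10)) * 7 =-170000 / 116897937 +100000 * sqrt(85) / 116897937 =0.01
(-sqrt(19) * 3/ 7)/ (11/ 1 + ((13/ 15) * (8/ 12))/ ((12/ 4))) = -0.17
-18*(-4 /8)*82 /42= 123 /7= 17.57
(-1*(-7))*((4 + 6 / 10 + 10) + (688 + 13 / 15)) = 73864 / 15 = 4924.27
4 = 4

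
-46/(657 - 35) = -23/311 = -0.07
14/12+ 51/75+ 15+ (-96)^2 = 1384927/150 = 9232.85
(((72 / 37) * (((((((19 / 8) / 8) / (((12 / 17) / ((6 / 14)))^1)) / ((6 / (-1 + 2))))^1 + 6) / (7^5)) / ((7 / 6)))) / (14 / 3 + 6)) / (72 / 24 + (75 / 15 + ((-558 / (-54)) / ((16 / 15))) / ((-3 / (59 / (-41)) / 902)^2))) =15754905 / 509273381304144128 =0.00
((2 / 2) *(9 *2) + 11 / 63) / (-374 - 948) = -1145 / 83286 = -0.01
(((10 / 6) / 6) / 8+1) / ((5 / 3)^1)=149 / 240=0.62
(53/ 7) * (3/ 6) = 53/ 14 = 3.79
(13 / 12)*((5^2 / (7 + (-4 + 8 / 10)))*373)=606125 / 228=2658.44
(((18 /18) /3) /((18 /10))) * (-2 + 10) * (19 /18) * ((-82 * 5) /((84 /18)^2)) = -38950 /1323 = -29.44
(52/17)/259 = 52/4403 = 0.01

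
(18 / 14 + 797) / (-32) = -1397 / 56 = -24.95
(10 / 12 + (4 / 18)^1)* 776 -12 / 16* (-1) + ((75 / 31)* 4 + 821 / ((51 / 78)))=39560141 / 18972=2085.19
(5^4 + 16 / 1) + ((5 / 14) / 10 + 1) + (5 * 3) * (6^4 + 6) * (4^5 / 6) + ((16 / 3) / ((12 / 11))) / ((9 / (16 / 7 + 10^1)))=7560987433 / 2268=3333768.71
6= 6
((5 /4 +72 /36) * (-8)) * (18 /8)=-117 /2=-58.50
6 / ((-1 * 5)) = -6 / 5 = -1.20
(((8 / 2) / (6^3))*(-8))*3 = -4 / 9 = -0.44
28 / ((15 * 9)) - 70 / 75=-98 / 135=-0.73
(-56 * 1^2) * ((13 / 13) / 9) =-56 / 9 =-6.22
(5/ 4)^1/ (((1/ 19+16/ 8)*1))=95/ 156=0.61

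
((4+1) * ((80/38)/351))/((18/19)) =100/3159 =0.03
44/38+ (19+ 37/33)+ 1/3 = 4517/209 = 21.61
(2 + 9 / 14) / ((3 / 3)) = 37 / 14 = 2.64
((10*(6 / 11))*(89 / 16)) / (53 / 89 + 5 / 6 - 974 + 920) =-356445 / 617606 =-0.58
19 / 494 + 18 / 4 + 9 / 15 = 334 / 65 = 5.14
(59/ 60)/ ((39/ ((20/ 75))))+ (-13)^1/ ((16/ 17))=-1938331/ 140400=-13.81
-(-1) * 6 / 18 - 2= -5 / 3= -1.67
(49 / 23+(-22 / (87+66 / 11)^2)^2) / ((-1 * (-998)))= 0.00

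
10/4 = 5/2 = 2.50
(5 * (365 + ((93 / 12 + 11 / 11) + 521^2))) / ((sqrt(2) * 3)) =5436295 * sqrt(2) / 24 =320336.75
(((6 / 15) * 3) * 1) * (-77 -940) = -6102 / 5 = -1220.40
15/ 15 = 1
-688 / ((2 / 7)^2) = -8428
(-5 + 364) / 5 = 359 / 5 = 71.80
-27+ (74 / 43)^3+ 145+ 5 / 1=10184585 / 79507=128.10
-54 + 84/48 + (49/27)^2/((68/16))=-2551721/49572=-51.48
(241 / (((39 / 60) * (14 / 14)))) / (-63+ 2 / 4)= -1928 / 325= -5.93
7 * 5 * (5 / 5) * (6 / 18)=11.67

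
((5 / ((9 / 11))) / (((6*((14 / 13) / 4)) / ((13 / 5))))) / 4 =1859 / 756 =2.46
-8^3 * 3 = -1536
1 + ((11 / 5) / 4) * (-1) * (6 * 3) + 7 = -19 / 10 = -1.90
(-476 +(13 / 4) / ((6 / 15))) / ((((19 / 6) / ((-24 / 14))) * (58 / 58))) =1773 / 7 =253.29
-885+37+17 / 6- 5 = -5101 / 6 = -850.17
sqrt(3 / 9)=sqrt(3) / 3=0.58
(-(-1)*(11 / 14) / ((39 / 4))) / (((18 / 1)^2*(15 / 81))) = 0.00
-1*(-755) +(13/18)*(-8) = 6743/9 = 749.22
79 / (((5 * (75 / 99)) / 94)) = 245058 / 125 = 1960.46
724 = 724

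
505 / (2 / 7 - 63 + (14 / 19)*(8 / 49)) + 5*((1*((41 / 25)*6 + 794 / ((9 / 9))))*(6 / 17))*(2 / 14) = 38553281 / 198135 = 194.58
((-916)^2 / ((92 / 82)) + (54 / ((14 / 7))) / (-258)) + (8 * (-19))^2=770958.16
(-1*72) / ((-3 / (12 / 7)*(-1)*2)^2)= -288 / 49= -5.88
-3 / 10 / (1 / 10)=-3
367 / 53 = 6.92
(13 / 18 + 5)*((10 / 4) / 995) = 103 / 7164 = 0.01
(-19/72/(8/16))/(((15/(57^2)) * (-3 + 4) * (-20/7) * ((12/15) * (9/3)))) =48013/2880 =16.67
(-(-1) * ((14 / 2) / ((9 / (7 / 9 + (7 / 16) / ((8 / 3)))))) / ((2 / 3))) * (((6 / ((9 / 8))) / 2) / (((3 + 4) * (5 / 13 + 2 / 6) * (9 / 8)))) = 2015 / 3888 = 0.52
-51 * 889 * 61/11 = -2765679/11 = -251425.36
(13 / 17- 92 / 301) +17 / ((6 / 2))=94036 / 15351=6.13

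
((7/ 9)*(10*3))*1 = 70/ 3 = 23.33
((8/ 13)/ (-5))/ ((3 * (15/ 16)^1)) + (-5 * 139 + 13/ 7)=-14192996/ 20475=-693.19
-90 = -90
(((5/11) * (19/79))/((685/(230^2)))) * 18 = 18091800/119053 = 151.96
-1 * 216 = -216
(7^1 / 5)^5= 16807 / 3125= 5.38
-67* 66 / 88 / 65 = -201 / 260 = -0.77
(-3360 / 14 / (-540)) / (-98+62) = -1 / 81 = -0.01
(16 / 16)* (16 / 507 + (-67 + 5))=-31418 / 507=-61.97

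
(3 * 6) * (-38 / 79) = -684 / 79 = -8.66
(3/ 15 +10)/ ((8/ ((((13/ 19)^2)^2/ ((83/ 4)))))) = 1456611/ 108166430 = 0.01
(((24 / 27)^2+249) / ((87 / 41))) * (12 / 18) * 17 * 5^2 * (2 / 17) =82955300 / 21141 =3923.91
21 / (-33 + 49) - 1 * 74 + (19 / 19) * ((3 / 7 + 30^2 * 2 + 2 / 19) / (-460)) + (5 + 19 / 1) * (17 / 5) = 1223183 / 244720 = 5.00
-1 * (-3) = 3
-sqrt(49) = -7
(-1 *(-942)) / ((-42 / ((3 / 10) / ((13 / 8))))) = -1884 / 455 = -4.14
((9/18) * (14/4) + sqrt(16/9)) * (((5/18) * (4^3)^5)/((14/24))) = 99321118720/63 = 1576525693.97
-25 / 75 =-1 / 3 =-0.33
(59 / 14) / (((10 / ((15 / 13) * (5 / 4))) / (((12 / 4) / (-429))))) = -0.00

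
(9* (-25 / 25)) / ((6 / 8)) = -12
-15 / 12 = -5 / 4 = -1.25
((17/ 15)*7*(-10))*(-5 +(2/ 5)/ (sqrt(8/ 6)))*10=11900/ 3 -476*sqrt(3)/ 3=3691.85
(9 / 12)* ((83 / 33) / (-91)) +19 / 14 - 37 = -142797 / 4004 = -35.66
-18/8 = -9/4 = -2.25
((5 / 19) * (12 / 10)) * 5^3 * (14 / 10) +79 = 2551 / 19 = 134.26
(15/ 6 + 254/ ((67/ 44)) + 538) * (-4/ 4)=-707.31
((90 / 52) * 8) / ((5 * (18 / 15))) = 30 / 13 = 2.31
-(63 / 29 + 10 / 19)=-1487 / 551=-2.70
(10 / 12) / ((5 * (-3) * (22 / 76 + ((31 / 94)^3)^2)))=-6553762920032 / 34300317291723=-0.19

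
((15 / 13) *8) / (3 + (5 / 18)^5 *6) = 37791360 / 12322817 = 3.07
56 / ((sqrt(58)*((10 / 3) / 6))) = 252*sqrt(58) / 145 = 13.24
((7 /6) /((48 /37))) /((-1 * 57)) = -259 /16416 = -0.02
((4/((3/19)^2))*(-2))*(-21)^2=-141512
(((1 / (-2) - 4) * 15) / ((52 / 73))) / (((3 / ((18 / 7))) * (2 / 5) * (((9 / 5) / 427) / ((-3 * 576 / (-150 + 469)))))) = 1082079000 / 4147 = 260930.55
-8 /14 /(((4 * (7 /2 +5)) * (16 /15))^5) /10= -151875 /166748733046784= -0.00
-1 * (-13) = 13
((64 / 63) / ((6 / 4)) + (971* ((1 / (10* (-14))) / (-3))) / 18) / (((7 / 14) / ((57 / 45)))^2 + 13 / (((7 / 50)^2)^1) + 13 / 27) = 15391957 / 12683275030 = 0.00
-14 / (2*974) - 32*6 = -192.01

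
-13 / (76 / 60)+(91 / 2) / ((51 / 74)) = 54028 / 969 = 55.76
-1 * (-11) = 11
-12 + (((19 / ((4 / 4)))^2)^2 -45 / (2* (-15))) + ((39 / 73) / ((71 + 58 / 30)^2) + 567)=11434639970845 / 87369028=130877.50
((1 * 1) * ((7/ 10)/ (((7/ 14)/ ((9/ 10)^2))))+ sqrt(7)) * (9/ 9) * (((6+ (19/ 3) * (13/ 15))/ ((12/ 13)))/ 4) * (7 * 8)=987987/ 5000+ 47047 * sqrt(7)/ 270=658.61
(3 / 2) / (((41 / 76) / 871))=99294 / 41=2421.80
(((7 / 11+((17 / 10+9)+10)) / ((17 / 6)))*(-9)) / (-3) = 21123 / 935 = 22.59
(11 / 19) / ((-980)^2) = 11 / 18247600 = 0.00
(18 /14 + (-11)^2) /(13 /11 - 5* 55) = -0.45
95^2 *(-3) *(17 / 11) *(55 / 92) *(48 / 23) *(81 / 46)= -1118468250 / 12167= -91926.38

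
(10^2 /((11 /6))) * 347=208200 /11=18927.27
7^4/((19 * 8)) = 2401/152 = 15.80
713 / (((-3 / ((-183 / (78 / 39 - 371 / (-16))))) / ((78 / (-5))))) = -134688 / 5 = -26937.60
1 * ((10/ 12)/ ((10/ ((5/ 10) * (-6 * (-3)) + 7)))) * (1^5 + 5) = 8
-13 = -13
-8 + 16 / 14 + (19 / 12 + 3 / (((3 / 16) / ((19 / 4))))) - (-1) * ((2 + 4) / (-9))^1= 70.06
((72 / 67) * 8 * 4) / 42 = 384 / 469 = 0.82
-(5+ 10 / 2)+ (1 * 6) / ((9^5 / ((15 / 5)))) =-65608 / 6561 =-10.00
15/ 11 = 1.36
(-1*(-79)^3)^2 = 243087455521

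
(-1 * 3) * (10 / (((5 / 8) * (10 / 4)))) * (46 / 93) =-9.50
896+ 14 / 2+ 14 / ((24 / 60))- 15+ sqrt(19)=927.36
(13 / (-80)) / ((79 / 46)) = -0.09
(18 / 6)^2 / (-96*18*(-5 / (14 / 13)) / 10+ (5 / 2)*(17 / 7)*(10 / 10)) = 126 / 11317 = 0.01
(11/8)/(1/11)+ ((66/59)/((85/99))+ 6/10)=683159/40120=17.03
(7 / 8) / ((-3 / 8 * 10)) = -7 / 30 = -0.23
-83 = -83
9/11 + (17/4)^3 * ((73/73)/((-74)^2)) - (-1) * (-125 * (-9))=4340200219/3855104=1125.83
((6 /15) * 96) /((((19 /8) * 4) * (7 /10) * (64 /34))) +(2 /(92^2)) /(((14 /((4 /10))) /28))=2158453 /703570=3.07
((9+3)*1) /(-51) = -4 /17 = -0.24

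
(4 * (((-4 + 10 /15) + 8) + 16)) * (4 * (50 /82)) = 24800 /123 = 201.63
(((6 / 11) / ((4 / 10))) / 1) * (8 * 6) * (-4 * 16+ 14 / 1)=-36000 / 11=-3272.73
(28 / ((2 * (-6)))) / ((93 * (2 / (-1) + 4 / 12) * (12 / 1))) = 7 / 5580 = 0.00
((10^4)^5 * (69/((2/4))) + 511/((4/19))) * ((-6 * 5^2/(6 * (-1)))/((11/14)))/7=1380000000000000000242725/22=62727272727272727283760.23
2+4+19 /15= 109 /15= 7.27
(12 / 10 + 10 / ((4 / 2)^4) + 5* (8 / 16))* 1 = 173 / 40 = 4.32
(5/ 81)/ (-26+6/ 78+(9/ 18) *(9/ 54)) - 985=-107204705/ 108837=-985.00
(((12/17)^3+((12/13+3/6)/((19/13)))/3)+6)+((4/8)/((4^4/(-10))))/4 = 6.67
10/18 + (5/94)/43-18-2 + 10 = -9.44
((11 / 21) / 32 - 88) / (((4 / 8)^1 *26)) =-59125 / 8736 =-6.77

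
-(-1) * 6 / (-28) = -3 / 14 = -0.21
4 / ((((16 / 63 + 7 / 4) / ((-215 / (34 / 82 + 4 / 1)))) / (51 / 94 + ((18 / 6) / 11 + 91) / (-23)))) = 333.03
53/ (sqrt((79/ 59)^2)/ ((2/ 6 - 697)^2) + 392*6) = 13659048700/ 606152501511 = 0.02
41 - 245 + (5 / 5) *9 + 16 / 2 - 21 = -208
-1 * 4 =-4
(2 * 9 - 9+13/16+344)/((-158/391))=-2213451/2528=-875.57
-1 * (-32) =32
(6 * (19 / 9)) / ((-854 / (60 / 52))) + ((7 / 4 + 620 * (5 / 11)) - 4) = 68278671 / 244244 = 279.55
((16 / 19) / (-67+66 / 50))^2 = 40000 / 243328801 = 0.00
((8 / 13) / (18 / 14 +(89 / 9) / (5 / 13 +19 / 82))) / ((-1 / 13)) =-331128 / 717335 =-0.46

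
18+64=82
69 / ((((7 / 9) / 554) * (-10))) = -172017 / 35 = -4914.77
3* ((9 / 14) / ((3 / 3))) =27 / 14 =1.93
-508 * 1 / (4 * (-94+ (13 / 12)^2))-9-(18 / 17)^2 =-33813243 / 3863063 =-8.75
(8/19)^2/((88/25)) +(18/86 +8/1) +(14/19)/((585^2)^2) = 165178824197452693/19998241423070625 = 8.26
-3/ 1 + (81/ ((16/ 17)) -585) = -8031/ 16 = -501.94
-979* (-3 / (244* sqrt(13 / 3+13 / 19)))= 267* sqrt(16302) / 6344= 5.37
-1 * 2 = -2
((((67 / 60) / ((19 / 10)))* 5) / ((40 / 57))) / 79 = 67 / 1264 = 0.05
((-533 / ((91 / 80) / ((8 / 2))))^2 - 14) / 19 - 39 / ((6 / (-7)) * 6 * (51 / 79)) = 105352525927 / 569772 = 184902.95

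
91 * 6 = 546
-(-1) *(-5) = -5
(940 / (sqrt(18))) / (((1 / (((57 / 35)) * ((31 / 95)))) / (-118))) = -343852 * sqrt(2) / 35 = -13893.72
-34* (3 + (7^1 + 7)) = -578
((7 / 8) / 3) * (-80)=-70 / 3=-23.33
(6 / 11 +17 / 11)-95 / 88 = 89 / 88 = 1.01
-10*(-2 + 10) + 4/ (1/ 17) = -12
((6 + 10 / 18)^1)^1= 59 / 9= 6.56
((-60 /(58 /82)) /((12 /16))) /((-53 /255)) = 836400 /1537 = 544.18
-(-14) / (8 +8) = 7 / 8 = 0.88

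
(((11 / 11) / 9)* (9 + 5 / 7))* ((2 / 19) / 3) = 136 / 3591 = 0.04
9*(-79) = -711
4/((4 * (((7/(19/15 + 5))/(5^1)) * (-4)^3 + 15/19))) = -893/12063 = -0.07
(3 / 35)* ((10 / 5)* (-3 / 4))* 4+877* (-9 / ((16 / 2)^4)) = -349983 / 143360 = -2.44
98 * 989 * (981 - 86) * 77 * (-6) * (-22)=881678111160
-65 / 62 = -1.05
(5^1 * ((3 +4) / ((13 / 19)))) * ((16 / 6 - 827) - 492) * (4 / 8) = -2626085 / 78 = -33667.76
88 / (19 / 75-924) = -6600 / 69281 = -0.10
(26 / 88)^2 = 0.09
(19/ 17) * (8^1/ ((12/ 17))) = 38/ 3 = 12.67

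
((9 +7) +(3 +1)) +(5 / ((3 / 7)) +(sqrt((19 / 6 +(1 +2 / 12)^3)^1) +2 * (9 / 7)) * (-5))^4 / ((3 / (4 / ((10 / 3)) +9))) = 541056875 * sqrt(6162) / 2000376 +5769335570245 / 112021056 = 72734.30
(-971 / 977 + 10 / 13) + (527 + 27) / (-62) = -3606620 / 393731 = -9.16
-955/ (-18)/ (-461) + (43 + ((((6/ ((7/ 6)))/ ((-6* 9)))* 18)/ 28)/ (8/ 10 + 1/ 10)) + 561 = 245513153/ 406602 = 603.82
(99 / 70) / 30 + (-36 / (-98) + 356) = 1746431 / 4900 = 356.41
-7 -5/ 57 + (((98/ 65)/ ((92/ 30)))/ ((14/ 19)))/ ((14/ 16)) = -107800/ 17043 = -6.33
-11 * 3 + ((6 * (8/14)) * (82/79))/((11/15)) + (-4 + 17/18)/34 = -105120593/3722796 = -28.24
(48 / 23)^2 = 2304 / 529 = 4.36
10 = 10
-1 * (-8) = 8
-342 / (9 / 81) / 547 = -3078 / 547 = -5.63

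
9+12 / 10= 51 / 5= 10.20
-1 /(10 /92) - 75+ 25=-296 /5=-59.20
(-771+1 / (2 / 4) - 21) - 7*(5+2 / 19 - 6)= -14891 / 19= -783.74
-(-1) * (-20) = -20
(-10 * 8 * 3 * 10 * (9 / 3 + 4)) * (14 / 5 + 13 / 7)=-78240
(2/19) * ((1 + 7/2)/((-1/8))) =-72/19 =-3.79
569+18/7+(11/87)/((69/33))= 8006848/14007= 571.63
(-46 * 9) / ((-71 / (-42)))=-17388 / 71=-244.90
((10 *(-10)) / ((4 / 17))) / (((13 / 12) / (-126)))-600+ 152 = 636776 / 13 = 48982.77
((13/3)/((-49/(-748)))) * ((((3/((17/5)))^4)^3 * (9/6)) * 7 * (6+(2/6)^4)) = 223102832519531250/239903274153431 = 929.97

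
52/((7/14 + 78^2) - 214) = 0.01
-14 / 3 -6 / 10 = -79 / 15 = -5.27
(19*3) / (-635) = -57 / 635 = -0.09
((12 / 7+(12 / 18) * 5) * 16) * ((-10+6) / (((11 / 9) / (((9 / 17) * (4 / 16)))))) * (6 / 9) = -30528 / 1309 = -23.32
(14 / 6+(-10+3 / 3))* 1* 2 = -40 / 3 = -13.33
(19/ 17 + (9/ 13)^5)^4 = 2.66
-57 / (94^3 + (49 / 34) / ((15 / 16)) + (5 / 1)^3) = -14535 / 211831187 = -0.00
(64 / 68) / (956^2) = 1 / 971057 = 0.00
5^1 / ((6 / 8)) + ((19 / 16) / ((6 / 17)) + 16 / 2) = 577 / 32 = 18.03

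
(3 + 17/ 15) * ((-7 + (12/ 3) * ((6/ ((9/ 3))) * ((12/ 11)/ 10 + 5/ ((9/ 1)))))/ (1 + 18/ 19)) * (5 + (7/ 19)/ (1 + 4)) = -24893372/ 1373625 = -18.12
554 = 554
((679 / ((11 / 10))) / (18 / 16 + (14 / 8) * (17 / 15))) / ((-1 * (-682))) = 0.29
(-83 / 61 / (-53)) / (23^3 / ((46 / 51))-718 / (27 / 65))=4482 / 2053255669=0.00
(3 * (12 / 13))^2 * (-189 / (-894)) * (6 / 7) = 34992 / 25181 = 1.39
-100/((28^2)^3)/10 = -5/240945152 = -0.00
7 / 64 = 0.11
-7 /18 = -0.39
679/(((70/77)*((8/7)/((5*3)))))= 156849/16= 9803.06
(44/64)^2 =121/256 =0.47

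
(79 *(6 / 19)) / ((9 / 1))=158 / 57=2.77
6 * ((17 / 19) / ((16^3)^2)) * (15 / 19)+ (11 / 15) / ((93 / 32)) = 1065958262951 / 4224461045760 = 0.25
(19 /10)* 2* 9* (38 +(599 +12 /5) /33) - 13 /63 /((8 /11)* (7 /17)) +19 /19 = 1865869267 /970200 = 1923.18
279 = 279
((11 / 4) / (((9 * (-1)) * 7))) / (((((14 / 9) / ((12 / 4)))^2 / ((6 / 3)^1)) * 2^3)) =-891 / 21952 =-0.04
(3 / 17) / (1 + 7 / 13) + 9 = 3099 / 340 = 9.11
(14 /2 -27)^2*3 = 1200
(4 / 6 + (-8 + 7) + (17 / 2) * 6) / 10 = 76 / 15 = 5.07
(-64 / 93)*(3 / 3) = -64 / 93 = -0.69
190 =190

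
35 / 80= 7 / 16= 0.44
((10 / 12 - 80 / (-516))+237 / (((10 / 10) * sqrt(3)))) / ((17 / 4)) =10 / 43+316 * sqrt(3) / 17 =32.43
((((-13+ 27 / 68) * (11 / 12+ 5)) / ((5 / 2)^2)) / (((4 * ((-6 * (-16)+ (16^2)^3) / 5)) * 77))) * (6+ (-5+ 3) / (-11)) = -60847 / 852622995840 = -0.00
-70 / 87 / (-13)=70 / 1131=0.06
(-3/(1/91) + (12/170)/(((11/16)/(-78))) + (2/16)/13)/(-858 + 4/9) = 245919033/750498320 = 0.33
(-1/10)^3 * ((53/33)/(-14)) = 53/462000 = 0.00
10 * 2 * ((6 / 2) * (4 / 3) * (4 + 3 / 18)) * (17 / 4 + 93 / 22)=93250 / 33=2825.76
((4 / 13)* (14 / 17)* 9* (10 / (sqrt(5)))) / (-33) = -336* sqrt(5) / 2431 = -0.31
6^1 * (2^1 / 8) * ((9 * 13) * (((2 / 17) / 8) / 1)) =351 / 136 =2.58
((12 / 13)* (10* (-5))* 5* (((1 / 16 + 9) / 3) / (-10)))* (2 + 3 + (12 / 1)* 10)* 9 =78425.48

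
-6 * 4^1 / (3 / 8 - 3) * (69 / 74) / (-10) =-1104 / 1295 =-0.85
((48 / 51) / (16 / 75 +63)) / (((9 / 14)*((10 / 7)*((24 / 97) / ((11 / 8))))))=23765 / 263772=0.09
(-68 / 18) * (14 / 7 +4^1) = -68 / 3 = -22.67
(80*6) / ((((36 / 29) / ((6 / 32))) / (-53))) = -7685 / 2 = -3842.50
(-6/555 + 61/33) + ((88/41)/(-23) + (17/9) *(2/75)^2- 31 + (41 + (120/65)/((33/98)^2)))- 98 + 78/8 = -669312188417179/11113917457500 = -60.22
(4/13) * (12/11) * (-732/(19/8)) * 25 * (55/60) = -585600/247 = -2370.85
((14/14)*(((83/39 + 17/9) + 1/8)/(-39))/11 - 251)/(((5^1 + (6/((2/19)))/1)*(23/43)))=-4334031103/572601744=-7.57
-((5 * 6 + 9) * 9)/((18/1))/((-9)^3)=13/486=0.03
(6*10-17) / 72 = 43 / 72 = 0.60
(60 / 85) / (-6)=-2 / 17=-0.12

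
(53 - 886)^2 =693889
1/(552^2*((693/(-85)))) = -85/211159872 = -0.00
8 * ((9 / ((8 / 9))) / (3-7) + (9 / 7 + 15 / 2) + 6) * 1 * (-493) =-1353285 / 28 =-48331.61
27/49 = 0.55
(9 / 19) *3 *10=270 / 19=14.21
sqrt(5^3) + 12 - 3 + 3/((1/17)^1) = 5 * sqrt(5) + 60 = 71.18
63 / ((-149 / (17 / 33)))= -357 / 1639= -0.22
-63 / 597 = -0.11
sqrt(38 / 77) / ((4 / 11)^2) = 11 * sqrt(2926) / 112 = 5.31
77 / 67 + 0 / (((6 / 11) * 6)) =77 / 67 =1.15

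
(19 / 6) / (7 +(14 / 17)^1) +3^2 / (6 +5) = 565 / 462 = 1.22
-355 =-355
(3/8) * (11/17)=33/136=0.24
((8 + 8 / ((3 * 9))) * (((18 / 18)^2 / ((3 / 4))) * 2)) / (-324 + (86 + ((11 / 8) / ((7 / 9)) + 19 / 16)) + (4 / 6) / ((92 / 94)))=-4616192 / 48901347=-0.09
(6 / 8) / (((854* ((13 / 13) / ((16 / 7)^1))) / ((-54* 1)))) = -324 / 2989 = -0.11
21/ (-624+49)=-21/ 575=-0.04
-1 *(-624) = 624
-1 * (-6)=6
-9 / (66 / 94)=-141 / 11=-12.82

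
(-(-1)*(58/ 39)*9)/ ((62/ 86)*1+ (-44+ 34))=-2494/ 1729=-1.44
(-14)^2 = 196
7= 7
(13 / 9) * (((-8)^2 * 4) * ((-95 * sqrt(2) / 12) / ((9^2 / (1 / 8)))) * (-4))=39520 * sqrt(2) / 2187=25.56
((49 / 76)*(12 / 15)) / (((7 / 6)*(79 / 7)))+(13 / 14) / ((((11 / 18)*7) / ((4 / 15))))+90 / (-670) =-10101081 / 271028065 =-0.04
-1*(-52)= 52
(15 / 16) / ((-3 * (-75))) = 1 / 240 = 0.00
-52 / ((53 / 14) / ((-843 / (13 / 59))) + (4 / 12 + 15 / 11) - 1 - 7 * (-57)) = -132764632 / 1020490187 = -0.13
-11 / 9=-1.22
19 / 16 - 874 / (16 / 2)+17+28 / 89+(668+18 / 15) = 4118579 / 7120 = 578.45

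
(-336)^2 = 112896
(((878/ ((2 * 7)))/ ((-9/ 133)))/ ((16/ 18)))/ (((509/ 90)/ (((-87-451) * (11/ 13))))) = 1110645855/ 13234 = 83923.67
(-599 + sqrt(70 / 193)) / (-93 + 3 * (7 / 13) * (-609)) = 7787 / 13998 - 13 * sqrt(13510) / 2701614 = 0.56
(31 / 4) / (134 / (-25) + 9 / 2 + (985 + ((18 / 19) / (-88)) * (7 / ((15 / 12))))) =161975 / 20567266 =0.01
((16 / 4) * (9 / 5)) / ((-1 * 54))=-2 / 15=-0.13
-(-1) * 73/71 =73/71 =1.03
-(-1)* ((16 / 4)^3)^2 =4096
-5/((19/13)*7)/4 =-65/532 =-0.12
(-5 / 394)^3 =-125 / 61162984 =-0.00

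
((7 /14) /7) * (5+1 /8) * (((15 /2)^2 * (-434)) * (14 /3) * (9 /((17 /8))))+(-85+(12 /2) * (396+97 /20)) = -14816479 /85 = -174311.52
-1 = -1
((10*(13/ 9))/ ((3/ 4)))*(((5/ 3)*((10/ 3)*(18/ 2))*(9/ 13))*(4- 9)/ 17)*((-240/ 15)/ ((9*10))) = 16000/ 459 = 34.86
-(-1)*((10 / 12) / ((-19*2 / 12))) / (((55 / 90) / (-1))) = 90 / 209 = 0.43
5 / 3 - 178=-529 / 3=-176.33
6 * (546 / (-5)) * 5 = -3276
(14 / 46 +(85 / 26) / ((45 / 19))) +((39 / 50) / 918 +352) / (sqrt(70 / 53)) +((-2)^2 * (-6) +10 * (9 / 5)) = -23225 / 5382 +5385613 * sqrt(3710) / 1071000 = 301.97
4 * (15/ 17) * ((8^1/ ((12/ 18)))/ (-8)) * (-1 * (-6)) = -31.76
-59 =-59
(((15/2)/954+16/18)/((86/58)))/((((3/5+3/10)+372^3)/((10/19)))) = 1240475/200617707259701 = 0.00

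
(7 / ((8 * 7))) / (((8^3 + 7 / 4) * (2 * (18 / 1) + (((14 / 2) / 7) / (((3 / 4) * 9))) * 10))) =9 / 1386440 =0.00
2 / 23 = 0.09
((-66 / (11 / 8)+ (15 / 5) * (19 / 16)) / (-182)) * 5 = 3555 / 2912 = 1.22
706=706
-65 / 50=-13 / 10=-1.30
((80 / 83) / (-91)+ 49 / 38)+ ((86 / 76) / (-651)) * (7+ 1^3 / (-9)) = 1402535 / 1107054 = 1.27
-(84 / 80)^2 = -441 / 400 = -1.10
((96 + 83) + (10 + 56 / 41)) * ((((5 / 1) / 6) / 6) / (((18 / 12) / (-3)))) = -39025 / 738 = -52.88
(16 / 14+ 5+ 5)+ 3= 99 / 7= 14.14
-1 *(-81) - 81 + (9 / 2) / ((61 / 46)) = 207 / 61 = 3.39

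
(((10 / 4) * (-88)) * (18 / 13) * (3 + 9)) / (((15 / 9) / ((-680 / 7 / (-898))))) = -9694080 / 40859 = -237.26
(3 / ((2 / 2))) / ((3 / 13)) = 13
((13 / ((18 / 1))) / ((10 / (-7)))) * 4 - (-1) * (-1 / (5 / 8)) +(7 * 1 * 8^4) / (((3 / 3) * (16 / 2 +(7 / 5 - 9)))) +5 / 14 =45156343 / 630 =71676.73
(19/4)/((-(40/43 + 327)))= -817/56404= -0.01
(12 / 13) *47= 564 / 13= 43.38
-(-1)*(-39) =-39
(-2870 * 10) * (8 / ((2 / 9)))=-1033200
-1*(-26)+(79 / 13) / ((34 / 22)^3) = 1765743 / 63869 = 27.65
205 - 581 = -376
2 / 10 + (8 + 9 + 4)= 106 / 5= 21.20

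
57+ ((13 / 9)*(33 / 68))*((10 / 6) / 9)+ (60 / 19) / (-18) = 5960389 / 104652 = 56.95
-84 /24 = -7 /2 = -3.50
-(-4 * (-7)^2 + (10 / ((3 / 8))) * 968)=-76852 / 3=-25617.33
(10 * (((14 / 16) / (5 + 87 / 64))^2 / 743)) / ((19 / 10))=0.00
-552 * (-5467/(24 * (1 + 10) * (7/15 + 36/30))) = 34293/5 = 6858.60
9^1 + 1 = 10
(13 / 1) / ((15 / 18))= 78 / 5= 15.60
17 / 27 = 0.63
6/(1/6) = 36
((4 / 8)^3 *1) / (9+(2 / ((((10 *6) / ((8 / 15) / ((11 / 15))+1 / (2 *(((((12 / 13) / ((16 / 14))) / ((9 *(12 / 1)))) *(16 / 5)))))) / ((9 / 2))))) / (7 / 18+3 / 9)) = 5005 / 540153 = 0.01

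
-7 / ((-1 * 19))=7 / 19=0.37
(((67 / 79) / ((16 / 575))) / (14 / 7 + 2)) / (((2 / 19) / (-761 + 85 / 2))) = -1051848075 / 20224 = -52009.89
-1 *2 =-2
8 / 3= 2.67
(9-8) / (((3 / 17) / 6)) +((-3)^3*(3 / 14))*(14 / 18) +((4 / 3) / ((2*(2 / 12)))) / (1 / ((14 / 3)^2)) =2099 / 18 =116.61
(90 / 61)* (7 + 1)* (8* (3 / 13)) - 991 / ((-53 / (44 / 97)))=30.27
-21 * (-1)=21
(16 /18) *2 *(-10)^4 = 160000 /9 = 17777.78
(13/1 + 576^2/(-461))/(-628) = 325783/289508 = 1.13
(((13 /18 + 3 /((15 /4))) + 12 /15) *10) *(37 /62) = 7733 /558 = 13.86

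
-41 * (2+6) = -328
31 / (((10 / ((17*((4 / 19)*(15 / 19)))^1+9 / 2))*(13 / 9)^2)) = 13280679 / 1220180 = 10.88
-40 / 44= -0.91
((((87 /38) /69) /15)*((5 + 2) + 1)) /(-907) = -116 /5945385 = -0.00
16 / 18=8 / 9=0.89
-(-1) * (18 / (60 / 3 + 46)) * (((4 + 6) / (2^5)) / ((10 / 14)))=21 / 176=0.12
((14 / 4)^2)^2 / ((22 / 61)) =146461 / 352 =416.08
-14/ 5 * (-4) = 56/ 5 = 11.20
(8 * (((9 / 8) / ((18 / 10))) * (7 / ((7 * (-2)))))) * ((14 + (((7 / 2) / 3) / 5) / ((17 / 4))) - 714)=89243 / 51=1749.86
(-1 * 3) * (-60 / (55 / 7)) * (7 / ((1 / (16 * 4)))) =112896 / 11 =10263.27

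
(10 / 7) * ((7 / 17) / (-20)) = -1 / 34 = -0.03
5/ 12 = 0.42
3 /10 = 0.30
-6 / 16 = -3 / 8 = -0.38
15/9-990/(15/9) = -1777/3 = -592.33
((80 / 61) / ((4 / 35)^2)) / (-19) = -6125 / 1159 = -5.28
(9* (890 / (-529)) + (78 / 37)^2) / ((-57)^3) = 0.00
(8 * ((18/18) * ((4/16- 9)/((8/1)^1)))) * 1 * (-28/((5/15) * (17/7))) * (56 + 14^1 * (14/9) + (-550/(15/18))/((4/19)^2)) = -914583775/204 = -4483253.80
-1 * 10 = -10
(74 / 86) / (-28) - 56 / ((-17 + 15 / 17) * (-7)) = -86941 / 164948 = -0.53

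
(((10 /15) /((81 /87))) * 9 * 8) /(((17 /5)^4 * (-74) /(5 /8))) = -90625 /27812493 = -0.00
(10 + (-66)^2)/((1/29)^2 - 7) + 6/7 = -12833663/20601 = -622.96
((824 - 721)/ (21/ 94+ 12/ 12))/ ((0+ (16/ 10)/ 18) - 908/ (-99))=159753/ 17572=9.09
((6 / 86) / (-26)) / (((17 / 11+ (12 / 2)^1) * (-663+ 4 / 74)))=1221 / 2276144026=0.00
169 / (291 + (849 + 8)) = 169 / 1148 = 0.15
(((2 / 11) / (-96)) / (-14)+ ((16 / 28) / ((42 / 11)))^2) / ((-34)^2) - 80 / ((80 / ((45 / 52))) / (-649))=64199611708321 / 114308498304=561.63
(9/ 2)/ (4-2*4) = -9/ 8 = -1.12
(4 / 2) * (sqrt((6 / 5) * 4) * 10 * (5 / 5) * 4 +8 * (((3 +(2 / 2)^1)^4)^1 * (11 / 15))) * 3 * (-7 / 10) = -157696 / 25-336 * sqrt(30) / 5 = -6675.91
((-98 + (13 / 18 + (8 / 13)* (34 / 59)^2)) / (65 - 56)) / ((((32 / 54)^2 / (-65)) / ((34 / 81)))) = 6721080815 / 8020224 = 838.02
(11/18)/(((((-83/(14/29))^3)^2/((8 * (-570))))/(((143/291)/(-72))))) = 0.00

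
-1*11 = -11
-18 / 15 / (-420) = 1 / 350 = 0.00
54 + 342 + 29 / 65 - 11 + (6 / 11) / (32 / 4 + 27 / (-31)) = 4686028 / 12155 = 385.52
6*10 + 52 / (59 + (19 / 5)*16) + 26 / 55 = 2006574 / 32945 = 60.91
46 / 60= 23 / 30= 0.77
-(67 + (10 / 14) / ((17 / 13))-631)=67051 / 119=563.45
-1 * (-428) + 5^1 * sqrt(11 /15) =sqrt(165) /3 + 428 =432.28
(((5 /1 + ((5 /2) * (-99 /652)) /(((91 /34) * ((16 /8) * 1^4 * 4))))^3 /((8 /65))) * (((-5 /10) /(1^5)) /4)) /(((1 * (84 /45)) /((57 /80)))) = -11307983758442972004375 /235858515532137365504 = -47.94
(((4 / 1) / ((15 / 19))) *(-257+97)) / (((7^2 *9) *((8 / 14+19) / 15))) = -12160 / 8631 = -1.41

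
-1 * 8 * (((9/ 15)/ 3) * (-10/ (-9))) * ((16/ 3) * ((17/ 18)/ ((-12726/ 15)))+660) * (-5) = 3023670400/ 515403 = 5866.61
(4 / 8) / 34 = 1 / 68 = 0.01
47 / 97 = 0.48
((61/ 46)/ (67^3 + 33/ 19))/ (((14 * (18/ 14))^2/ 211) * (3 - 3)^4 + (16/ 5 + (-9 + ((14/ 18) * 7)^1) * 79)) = -0.00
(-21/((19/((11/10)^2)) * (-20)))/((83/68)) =43197/788500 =0.05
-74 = -74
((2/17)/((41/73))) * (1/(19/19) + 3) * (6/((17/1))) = 3504/11849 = 0.30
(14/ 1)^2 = 196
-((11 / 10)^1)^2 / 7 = -121 / 700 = -0.17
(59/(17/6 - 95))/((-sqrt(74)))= 0.07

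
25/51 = 0.49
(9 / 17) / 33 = 3 / 187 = 0.02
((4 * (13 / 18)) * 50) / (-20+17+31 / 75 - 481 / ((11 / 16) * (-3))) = 178750 / 285399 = 0.63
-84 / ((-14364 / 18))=2 / 19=0.11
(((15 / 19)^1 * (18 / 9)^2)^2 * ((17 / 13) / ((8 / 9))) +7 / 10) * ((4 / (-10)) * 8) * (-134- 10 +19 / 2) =776173676 / 117325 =6615.59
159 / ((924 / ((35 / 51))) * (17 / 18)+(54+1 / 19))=5035 / 41979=0.12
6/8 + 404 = 1619/4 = 404.75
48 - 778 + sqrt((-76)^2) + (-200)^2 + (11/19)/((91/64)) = 68029938/1729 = 39346.41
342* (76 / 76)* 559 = 191178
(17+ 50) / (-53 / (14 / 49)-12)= -134 / 395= -0.34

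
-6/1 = -6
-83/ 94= -0.88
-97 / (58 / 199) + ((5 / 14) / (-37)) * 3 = -2499956 / 7511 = -332.84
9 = 9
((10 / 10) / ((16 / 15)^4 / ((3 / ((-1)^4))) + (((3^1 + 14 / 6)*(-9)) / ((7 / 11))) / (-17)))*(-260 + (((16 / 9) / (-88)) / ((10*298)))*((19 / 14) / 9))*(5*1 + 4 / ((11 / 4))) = -2187277551049875 / 6345399146944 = -344.70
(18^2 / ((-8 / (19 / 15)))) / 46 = -513 / 460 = -1.12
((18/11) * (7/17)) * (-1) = -126/187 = -0.67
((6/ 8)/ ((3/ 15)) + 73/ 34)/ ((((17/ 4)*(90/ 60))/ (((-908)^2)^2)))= 545152191611392/ 867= 628779921120.41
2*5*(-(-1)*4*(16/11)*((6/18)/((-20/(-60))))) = 640/11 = 58.18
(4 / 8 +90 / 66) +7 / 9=523 / 198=2.64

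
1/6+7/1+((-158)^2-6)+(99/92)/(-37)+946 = 264604537/10212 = 25911.14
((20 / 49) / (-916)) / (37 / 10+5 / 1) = -50 / 976227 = -0.00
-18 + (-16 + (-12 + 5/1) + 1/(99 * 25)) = -101474/2475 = -41.00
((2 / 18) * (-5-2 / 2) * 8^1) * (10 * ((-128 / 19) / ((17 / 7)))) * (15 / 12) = 179200 / 969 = 184.93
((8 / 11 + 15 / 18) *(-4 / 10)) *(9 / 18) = -103 / 330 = -0.31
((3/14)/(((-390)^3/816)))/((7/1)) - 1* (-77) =3108480358/40369875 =77.00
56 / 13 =4.31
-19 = -19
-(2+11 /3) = -5.67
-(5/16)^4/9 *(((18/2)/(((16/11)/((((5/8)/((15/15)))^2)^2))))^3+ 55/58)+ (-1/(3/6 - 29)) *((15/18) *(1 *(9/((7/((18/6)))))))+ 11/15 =2702942619064651564634921/3201709135153398326231040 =0.84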